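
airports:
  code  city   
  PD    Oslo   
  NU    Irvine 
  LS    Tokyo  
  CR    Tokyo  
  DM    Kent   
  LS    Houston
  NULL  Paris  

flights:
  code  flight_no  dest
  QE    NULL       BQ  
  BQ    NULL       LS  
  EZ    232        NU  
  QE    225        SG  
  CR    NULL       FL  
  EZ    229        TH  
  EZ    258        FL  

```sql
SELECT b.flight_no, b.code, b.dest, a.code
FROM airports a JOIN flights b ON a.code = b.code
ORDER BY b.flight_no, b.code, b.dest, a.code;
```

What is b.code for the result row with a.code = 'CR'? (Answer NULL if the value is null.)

INNER JOIN keeps only pairs where the ON condition holds.
Matching on a.code = b.code. A NULL in a compared column never satisfies the condition.
- a (code=PD) has no partner → excluded.
- a (code=NU) has no partner → excluded.
- a (code=LS) has no partner → excluded.
- a (code=CR) pairs with 1 row(s) of b.
- a (code=DM) has no partner → excluded.
- a (code=LS) has no partner → excluded.
- a (code=NULL) has no partner → excluded.

CR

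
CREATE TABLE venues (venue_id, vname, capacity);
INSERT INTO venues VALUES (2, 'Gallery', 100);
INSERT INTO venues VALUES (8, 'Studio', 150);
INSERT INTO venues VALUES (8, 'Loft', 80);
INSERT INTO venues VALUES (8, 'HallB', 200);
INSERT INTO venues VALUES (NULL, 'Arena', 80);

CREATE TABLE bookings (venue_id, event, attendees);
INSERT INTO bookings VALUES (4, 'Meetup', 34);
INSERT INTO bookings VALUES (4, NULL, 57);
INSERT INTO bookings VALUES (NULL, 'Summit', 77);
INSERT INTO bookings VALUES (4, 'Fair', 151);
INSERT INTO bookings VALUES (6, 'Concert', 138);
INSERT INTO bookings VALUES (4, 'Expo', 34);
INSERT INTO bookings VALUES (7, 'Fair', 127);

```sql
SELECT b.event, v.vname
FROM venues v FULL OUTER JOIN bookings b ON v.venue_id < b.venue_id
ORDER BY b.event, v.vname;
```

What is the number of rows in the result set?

11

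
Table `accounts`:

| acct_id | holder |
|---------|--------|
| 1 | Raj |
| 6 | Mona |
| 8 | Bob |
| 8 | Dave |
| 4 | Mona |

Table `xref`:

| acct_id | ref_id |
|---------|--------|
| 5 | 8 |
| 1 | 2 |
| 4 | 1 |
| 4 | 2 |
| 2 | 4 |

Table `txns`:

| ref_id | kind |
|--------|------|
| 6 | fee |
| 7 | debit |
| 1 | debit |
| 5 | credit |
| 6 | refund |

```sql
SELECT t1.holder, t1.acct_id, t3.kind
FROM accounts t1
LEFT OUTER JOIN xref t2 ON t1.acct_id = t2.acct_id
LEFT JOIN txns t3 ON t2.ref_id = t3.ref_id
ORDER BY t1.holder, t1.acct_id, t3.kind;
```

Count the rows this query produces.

Evaluate left to right. First `accounts t1 LEFT JOIN xref t2` on acct_id: 6 row(s).
Then LEFT JOIN `txns t3` on ref_id: each of those 6 rows is kept; rows whose t2.ref_id has no match in t3 get NULL for t3's columns.
Result: 6 row(s).

6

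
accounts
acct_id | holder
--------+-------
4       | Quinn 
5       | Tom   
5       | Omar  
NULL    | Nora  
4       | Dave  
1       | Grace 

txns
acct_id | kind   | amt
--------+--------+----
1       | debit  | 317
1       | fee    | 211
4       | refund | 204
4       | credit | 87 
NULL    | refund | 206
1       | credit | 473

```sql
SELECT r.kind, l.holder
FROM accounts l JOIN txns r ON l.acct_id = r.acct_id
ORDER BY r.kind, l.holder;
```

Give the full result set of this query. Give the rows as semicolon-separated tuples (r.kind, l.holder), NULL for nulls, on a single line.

INNER JOIN keeps only pairs where the ON condition holds.
Matching on l.acct_id = r.acct_id. A NULL in a compared column never satisfies the condition.
- acct_id=4: 2 matching r row(s), so 2 row(s) emitted.
- acct_id=5: no matching r row, dropped.
- acct_id=5: no matching r row, dropped.
- acct_id=NULL: no matching r row, dropped.
- acct_id=4: 2 matching r row(s), so 2 row(s) emitted.
- acct_id=1: 3 matching r row(s), so 3 row(s) emitted.
After projecting and ordering:
r.kind | l.holder
credit | Dave
credit | Grace
credit | Quinn
debit | Grace
fee | Grace
refund | Dave
refund | Quinn

(credit, Dave); (credit, Grace); (credit, Quinn); (debit, Grace); (fee, Grace); (refund, Dave); (refund, Quinn)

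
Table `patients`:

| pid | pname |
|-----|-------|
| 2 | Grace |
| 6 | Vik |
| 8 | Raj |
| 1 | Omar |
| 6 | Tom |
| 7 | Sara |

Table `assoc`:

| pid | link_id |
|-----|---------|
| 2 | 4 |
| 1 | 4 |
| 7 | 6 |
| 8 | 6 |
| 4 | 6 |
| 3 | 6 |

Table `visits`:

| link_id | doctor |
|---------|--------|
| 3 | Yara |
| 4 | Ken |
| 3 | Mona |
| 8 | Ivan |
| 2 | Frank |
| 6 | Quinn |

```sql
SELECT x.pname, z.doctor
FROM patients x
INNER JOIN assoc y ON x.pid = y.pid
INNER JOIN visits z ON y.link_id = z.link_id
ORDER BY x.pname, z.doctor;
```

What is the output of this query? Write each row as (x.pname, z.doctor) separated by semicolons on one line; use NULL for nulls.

Step 1 — x INNER JOIN y on pid → 4 row(s).
Then INNER JOIN `visits z` on link_id: keep only rows whose y.link_id appears in z.

(Grace, Ken); (Omar, Ken); (Raj, Quinn); (Sara, Quinn)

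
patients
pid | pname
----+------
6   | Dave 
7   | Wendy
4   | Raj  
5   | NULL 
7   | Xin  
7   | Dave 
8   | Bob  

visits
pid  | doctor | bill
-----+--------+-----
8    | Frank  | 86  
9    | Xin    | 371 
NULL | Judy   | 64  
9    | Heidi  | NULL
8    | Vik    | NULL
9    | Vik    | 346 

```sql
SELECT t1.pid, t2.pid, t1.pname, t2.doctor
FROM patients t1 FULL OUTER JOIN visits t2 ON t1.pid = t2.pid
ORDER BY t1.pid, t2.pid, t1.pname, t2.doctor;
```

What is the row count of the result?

FULL OUTER JOIN keeps every row from both sides; unmatched rows get NULL for the other side's columns.
Matching on t1.pid = t2.pid. A NULL in a compared column never satisfies the condition.
- t1[0] pid=6 → no match; kept with NULLs on the t2 side.
- t1[1] pid=7 → no match; kept with NULLs on the t2 side.
- t1[2] pid=4 → no match; kept with NULLs on the t2 side.
- t1[3] pid=5 → no match; kept with NULLs on the t2 side.
- t1[4] pid=7 → no match; kept with NULLs on the t2 side.
- t1[5] pid=7 → no match; kept with NULLs on the t2 side.
- t1[6] pid=8 → 2 match(es) in t2 → 2 row(s).
- 4 row(s) from t2 found no t1 partner → padded with NULL.
Total: 2 matched + 10 padded = 12 rows.

12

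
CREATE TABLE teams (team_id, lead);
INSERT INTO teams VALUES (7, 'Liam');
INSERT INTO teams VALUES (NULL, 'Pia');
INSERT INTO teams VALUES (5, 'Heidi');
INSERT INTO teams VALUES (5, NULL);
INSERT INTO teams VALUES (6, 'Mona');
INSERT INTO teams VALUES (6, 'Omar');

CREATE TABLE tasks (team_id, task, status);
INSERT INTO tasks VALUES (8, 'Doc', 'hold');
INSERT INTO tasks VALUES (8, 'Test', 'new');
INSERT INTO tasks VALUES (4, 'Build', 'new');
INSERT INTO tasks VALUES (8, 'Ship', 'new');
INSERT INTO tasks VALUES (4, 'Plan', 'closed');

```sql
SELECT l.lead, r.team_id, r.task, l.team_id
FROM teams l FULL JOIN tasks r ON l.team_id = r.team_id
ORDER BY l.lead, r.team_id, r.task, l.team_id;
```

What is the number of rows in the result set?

FULL OUTER JOIN keeps every row from both sides; unmatched rows get NULL for the other side's columns.
Matching on l.team_id = r.team_id. A NULL in a compared column never satisfies the condition.
Matched pairs: 0; unmatched l rows kept: 6; unmatched r rows kept: 5.
Total: 0 matched + 11 padded = 11 rows.

11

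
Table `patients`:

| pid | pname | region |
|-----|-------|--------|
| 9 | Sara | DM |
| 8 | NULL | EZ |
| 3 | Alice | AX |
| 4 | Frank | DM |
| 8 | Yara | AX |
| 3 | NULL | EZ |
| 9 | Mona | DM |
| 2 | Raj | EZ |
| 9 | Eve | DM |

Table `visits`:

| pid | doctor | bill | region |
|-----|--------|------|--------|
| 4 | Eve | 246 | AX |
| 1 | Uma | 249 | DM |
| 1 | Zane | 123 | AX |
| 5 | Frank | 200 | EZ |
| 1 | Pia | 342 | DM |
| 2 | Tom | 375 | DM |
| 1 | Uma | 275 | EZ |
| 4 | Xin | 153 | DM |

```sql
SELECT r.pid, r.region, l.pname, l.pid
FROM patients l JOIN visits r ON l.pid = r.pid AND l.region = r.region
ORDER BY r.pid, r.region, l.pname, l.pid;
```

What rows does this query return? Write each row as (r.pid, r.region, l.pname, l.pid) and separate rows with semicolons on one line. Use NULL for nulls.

INNER JOIN keeps only pairs where the ON condition holds.
Matching on l.pid = r.pid AND l.region = r.region.
- pid=9, region=DM: no matching r row, dropped.
- pid=8, region=EZ: no matching r row, dropped.
- pid=3, region=AX: no matching r row, dropped.
- pid=4, region=DM: 1 matching r row(s), so 1 row(s) emitted.
- pid=8, region=AX: no matching r row, dropped.
- pid=3, region=EZ: no matching r row, dropped.
- pid=9, region=DM: no matching r row, dropped.
- pid=2, region=EZ: no matching r row, dropped.
- pid=9, region=DM: no matching r row, dropped.
After projecting and ordering:
r.pid | r.region | l.pname | l.pid
4 | DM | Frank | 4

(4, DM, Frank, 4)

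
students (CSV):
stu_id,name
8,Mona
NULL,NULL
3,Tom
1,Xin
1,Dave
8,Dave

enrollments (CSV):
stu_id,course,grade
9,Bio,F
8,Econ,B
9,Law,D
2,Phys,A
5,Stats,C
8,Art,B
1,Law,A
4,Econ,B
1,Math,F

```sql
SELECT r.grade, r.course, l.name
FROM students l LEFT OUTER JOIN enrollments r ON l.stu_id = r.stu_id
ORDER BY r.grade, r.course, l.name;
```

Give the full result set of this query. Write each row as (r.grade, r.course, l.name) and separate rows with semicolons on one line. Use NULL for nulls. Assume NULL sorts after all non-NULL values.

LEFT JOIN keeps every row from `students`; unmatched rows get NULL for `enrollments`'s columns.
Matching on l.stu_id = r.stu_id. A NULL in a compared column never satisfies the condition.
- stu_id=8: 2 matching r row(s), so 2 row(s) emitted.
- stu_id=NULL: no r row matches, row kept with r columns NULL.
- stu_id=3: no r row matches, row kept with r columns NULL.
- stu_id=1: 2 matching r row(s), so 2 row(s) emitted.
- stu_id=1: 2 matching r row(s), so 2 row(s) emitted.
- stu_id=8: 2 matching r row(s), so 2 row(s) emitted.
After projecting and ordering:
r.grade | r.course | l.name
A | Law | Dave
A | Law | Xin
B | Art | Dave
B | Art | Mona
B | Econ | Dave
B | Econ | Mona
F | Math | Dave
F | Math | Xin
NULL | NULL | Tom
NULL | NULL | NULL

(A, Law, Dave); (A, Law, Xin); (B, Art, Dave); (B, Art, Mona); (B, Econ, Dave); (B, Econ, Mona); (F, Math, Dave); (F, Math, Xin); (NULL, NULL, Tom); (NULL, NULL, NULL)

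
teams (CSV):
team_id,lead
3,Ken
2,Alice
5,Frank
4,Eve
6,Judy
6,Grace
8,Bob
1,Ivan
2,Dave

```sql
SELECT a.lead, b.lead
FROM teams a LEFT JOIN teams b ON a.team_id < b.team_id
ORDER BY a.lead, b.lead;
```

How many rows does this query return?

35

LEFT JOIN keeps every row from `teams a`; unmatched rows get NULL for `teams b`'s columns.
Matching on a.team_id < b.team_id.
- team_id=3: 5 matching b row(s), so 5 row(s) emitted.
- team_id=2: 6 matching b row(s), so 6 row(s) emitted.
- team_id=5: 3 matching b row(s), so 3 row(s) emitted.
- team_id=4: 4 matching b row(s), so 4 row(s) emitted.
- team_id=6: 1 matching b row(s), so 1 row(s) emitted.
- team_id=6: 1 matching b row(s), so 1 row(s) emitted.
- team_id=8: no b row matches, row kept with b columns NULL.
- team_id=1: 8 matching b row(s), so 8 row(s) emitted.
- team_id=2: 6 matching b row(s), so 6 row(s) emitted.
Total: 34 matched + 1 padded = 35 rows.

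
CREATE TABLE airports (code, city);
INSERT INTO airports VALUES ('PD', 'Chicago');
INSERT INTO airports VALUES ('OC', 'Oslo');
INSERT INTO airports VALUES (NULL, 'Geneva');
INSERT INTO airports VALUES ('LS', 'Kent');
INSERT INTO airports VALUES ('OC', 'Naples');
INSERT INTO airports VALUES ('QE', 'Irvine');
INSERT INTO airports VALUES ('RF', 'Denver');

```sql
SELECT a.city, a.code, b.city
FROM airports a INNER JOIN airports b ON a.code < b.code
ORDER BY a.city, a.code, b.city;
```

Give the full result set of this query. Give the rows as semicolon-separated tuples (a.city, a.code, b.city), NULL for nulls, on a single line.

INNER JOIN keeps only pairs where the ON condition holds.
Matching on a.code < b.code. A NULL in a compared column never satisfies the condition.
- code=PD: 2 matching b row(s), so 2 row(s) emitted.
- code=OC: 3 matching b row(s), so 3 row(s) emitted.
- code=NULL: no matching b row, dropped.
- code=LS: 5 matching b row(s), so 5 row(s) emitted.
- code=OC: 3 matching b row(s), so 3 row(s) emitted.
- code=QE: 1 matching b row(s), so 1 row(s) emitted.
- code=RF: no matching b row, dropped.

(Chicago, PD, Denver); (Chicago, PD, Irvine); (Irvine, QE, Denver); (Kent, LS, Chicago); (Kent, LS, Denver); (Kent, LS, Irvine); (Kent, LS, Naples); (Kent, LS, Oslo); (Naples, OC, Chicago); (Naples, OC, Denver); (Naples, OC, Irvine); (Oslo, OC, Chicago); (Oslo, OC, Denver); (Oslo, OC, Irvine)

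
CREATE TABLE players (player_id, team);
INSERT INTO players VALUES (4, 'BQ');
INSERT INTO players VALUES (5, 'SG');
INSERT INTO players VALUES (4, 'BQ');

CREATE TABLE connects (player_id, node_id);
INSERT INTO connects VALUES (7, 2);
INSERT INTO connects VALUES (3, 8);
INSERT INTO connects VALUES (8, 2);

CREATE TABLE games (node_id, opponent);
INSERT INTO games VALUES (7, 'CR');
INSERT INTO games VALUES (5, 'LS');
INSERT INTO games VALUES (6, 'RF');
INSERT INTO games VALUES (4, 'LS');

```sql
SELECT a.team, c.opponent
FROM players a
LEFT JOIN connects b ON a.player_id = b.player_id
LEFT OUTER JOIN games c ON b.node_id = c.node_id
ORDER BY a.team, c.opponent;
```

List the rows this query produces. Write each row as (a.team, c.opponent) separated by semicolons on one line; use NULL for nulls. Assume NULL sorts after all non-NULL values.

Joins associate left-to-right: players LEFT JOIN connects on player_id gives 3 intermediate row(s).
Then LEFT JOIN `games c` on node_id: each of those 3 rows is kept; rows whose b.node_id has no match in c get NULL for c's columns.

(BQ, NULL); (BQ, NULL); (SG, NULL)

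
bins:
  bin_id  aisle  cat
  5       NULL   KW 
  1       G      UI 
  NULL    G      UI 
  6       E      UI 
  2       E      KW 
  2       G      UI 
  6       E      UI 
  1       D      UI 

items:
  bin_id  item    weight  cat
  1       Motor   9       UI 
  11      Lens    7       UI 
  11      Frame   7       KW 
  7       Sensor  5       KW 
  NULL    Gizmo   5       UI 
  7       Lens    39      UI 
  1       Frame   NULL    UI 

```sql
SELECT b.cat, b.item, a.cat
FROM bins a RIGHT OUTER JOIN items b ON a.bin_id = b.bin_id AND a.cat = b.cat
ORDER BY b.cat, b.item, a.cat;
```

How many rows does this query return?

9

RIGHT JOIN keeps every row from `items`; unmatched rows get NULL for `bins`'s columns.
Matching on a.bin_id = b.bin_id AND a.cat = b.cat. A NULL in a compared column never satisfies the condition.
- a[0] bin_id=5, cat=KW → no match.
- a[1] bin_id=1, cat=UI → 2 match(es) in b → 2 row(s).
- a[2] bin_id=NULL, cat=UI → no match.
- a[3] bin_id=6, cat=UI → no match.
- a[4] bin_id=2, cat=KW → no match.
- a[5] bin_id=2, cat=UI → no match.
- a[6] bin_id=6, cat=UI → no match.
- a[7] bin_id=1, cat=UI → 2 match(es) in b → 2 row(s).
- 5 row(s) from b found no a partner → padded with NULL.
Total: 4 matched + 5 padded = 9 rows.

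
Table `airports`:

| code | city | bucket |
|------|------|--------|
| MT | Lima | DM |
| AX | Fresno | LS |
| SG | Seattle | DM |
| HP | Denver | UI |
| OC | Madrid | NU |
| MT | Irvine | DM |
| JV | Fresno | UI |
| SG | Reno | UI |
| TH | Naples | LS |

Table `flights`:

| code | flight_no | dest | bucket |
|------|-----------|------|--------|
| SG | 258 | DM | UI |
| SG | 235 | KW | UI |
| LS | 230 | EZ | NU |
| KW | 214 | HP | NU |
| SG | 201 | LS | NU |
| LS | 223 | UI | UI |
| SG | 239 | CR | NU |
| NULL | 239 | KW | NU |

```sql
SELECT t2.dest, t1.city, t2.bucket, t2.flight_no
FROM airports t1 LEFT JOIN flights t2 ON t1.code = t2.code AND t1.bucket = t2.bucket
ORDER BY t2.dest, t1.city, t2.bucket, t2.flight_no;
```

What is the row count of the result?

10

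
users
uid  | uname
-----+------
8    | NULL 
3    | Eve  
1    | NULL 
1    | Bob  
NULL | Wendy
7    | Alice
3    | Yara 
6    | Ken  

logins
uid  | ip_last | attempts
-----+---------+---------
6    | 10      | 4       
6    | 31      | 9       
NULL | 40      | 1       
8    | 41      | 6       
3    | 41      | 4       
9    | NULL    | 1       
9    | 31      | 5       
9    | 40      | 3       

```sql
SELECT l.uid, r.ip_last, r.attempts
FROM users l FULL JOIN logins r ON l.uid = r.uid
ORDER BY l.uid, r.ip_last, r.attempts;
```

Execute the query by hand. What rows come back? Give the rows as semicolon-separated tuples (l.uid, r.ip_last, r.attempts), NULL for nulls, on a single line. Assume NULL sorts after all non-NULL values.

FULL OUTER JOIN keeps every row from both sides; unmatched rows get NULL for the other side's columns.
Matching on l.uid = r.uid. A NULL in a compared column never satisfies the condition.
- l row (uid=8): matches 1 r row(s) → 1 output row(s).
- l row (uid=3): matches 1 r row(s) → 1 output row(s).
- l row (uid=1): no match → kept, r columns NULL.
- l row (uid=1): no match → kept, r columns NULL.
- l row (uid=NULL): no match → kept, r columns NULL.
- l row (uid=7): no match → kept, r columns NULL.
- l row (uid=3): matches 1 r row(s) → 1 output row(s).
- l row (uid=6): matches 2 r row(s) → 2 output row(s).
- 4 row(s) from r found no l partner → padded with NULL.

(1, NULL, NULL); (1, NULL, NULL); (3, 41, 4); (3, 41, 4); (6, 10, 4); (6, 31, 9); (7, NULL, NULL); (8, 41, 6); (NULL, 31, 5); (NULL, 40, 1); (NULL, 40, 3); (NULL, NULL, 1); (NULL, NULL, NULL)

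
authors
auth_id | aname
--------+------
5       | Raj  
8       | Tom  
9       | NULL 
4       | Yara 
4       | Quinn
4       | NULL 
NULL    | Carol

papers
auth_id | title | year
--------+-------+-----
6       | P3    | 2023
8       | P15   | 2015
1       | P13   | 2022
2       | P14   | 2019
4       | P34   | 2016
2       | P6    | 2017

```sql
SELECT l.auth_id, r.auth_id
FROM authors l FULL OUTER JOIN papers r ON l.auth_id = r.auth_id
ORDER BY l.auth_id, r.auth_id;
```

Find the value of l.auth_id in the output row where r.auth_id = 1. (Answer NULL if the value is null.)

NULL

FULL OUTER JOIN keeps every row from both sides; unmatched rows get NULL for the other side's columns.
Matching on l.auth_id = r.auth_id. A NULL in a compared column never satisfies the condition.
- l[0] auth_id=5 → no match; kept with NULLs on the r side.
- l[1] auth_id=8 → 1 match(es) in r → 1 row(s).
- l[2] auth_id=9 → no match; kept with NULLs on the r side.
- l[3] auth_id=4 → 1 match(es) in r → 1 row(s).
- l[4] auth_id=4 → 1 match(es) in r → 1 row(s).
- l[5] auth_id=4 → 1 match(es) in r → 1 row(s).
- l[6] auth_id=NULL → no match; kept with NULLs on the r side.
- 4 r row(s) had no l match → kept, l columns NULL.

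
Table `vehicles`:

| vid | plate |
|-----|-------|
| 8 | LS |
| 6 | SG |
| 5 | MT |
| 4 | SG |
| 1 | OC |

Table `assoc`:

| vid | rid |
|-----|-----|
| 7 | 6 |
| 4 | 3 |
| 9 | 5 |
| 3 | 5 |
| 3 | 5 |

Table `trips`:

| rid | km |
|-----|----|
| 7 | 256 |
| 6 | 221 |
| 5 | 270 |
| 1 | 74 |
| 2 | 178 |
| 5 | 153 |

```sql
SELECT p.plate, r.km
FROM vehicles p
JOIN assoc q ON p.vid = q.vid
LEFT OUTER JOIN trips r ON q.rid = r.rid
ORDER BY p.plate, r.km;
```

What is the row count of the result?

Evaluate left to right. First `vehicles p INNER JOIN assoc q` on vid: 1 row(s).
Then LEFT JOIN `trips r` on rid: each of those 1 rows is kept; rows whose q.rid has no match in r get NULL for r's columns.
Result: 1 row(s).

1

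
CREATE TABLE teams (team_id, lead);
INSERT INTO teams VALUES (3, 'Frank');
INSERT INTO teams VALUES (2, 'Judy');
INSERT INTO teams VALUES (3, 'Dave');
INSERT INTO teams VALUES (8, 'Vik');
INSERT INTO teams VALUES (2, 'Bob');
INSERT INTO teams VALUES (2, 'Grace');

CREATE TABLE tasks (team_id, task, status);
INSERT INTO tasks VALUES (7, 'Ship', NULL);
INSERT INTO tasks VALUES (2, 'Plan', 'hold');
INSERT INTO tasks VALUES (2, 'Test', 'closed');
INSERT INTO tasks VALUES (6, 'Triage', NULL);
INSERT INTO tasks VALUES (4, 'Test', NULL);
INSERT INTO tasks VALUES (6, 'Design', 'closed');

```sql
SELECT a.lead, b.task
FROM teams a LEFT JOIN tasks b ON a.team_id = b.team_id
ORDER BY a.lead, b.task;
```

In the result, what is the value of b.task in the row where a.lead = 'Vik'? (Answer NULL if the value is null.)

NULL

LEFT JOIN keeps every row from `teams`; unmatched rows get NULL for `tasks`'s columns.
Matching on a.team_id = b.team_id.
Matched pairs: 6; unmatched a rows kept: 3.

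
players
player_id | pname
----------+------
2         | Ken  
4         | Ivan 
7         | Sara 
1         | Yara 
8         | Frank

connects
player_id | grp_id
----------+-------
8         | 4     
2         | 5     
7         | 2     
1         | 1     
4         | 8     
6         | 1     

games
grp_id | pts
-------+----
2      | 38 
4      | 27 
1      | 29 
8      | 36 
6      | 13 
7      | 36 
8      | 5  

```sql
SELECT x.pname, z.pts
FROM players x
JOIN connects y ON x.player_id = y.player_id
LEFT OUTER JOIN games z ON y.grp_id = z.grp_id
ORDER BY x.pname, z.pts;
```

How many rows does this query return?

6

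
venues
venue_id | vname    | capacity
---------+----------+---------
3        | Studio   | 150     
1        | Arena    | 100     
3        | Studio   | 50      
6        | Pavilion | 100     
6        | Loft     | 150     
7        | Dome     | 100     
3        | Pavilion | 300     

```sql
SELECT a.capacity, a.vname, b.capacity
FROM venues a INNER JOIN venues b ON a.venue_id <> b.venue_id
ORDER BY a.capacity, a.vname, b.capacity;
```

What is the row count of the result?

34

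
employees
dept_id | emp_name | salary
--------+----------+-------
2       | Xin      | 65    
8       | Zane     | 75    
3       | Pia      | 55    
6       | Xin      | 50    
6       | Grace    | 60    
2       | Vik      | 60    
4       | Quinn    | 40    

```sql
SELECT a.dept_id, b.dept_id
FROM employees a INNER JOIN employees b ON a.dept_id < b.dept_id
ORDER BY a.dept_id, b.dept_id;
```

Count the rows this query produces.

19

INNER JOIN keeps only pairs where the ON condition holds.
Matching on a.dept_id < b.dept_id.
- a[0] dept_id=2 → 5 match(es) in b → 5 row(s).
- a[1] dept_id=8 → no match; dropped.
- a[2] dept_id=3 → 4 match(es) in b → 4 row(s).
- a[3] dept_id=6 → 1 match(es) in b → 1 row(s).
- a[4] dept_id=6 → 1 match(es) in b → 1 row(s).
- a[5] dept_id=2 → 5 match(es) in b → 5 row(s).
- a[6] dept_id=4 → 3 match(es) in b → 3 row(s).
Total: 19 rows.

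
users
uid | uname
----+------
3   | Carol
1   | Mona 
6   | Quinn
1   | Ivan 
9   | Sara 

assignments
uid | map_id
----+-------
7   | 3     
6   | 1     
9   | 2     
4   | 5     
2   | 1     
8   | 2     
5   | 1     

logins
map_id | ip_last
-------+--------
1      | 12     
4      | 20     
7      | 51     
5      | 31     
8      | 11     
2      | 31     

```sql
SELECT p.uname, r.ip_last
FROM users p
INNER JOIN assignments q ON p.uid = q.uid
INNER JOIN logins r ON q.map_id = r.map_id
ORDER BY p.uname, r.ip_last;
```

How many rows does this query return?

2

Step 1 — p INNER JOIN q on uid → 2 row(s).
Then INNER JOIN `logins r` on map_id: keep only rows whose q.map_id appears in r.
Result: 2 row(s).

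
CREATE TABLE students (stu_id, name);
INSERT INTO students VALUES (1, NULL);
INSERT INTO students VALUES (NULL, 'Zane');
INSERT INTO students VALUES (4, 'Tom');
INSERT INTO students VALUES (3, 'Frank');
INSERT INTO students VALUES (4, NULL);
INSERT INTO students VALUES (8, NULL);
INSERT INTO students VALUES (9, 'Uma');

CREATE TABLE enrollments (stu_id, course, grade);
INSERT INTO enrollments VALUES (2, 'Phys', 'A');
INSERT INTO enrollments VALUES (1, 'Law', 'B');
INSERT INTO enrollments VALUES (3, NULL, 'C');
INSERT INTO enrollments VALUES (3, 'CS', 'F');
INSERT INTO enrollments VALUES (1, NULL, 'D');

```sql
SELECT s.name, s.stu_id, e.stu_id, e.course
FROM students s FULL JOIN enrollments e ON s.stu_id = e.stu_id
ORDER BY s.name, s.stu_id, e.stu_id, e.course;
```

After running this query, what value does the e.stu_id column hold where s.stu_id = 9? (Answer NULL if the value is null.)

NULL

FULL OUTER JOIN keeps every row from both sides; unmatched rows get NULL for the other side's columns.
Matching on s.stu_id = e.stu_id. A NULL in a compared column never satisfies the condition.
- s[0] stu_id=1 → 2 match(es) in e → 2 row(s).
- s[1] stu_id=NULL → no match; kept with NULLs on the e side.
- s[2] stu_id=4 → no match; kept with NULLs on the e side.
- s[3] stu_id=3 → 2 match(es) in e → 2 row(s).
- s[4] stu_id=4 → no match; kept with NULLs on the e side.
- s[5] stu_id=8 → no match; kept with NULLs on the e side.
- s[6] stu_id=9 → no match; kept with NULLs on the e side.
- 1 e row(s) had no s match → kept, s columns NULL.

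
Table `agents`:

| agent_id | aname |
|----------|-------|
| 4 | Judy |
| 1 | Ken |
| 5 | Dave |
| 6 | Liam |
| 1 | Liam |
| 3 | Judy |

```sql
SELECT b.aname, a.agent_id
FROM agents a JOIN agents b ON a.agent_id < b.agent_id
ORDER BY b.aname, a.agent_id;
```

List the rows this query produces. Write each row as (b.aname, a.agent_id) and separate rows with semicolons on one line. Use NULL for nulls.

(Dave, 1); (Dave, 1); (Dave, 3); (Dave, 4); (Judy, 1); (Judy, 1); (Judy, 1); (Judy, 1); (Judy, 3); (Liam, 1); (Liam, 1); (Liam, 3); (Liam, 4); (Liam, 5)

INNER JOIN keeps only pairs where the ON condition holds.
Matching on a.agent_id < b.agent_id.
- a (agent_id=4) pairs with 2 row(s) of b.
- a (agent_id=1) pairs with 4 row(s) of b.
- a (agent_id=5) pairs with 1 row(s) of b.
- a (agent_id=6) has no partner → excluded.
- a (agent_id=1) pairs with 4 row(s) of b.
- a (agent_id=3) pairs with 3 row(s) of b.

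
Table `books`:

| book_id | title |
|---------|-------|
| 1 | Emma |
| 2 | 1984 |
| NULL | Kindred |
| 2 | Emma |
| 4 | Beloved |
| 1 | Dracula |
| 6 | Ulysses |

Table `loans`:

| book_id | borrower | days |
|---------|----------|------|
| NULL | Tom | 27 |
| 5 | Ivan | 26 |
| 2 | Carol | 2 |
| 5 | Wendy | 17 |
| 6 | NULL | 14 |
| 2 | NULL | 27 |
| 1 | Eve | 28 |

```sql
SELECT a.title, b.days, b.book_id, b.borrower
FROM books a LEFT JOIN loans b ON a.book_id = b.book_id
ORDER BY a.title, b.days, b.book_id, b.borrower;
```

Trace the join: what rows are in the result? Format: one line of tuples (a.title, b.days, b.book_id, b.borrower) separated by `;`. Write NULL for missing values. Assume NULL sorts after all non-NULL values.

LEFT JOIN keeps every row from `books`; unmatched rows get NULL for `loans`'s columns.
Matching on a.book_id = b.book_id. A NULL in a compared column never satisfies the condition.
Matched pairs: 7; unmatched a rows kept: 2.

(1984, 2, 2, Carol); (1984, 27, 2, NULL); (Beloved, NULL, NULL, NULL); (Dracula, 28, 1, Eve); (Emma, 2, 2, Carol); (Emma, 27, 2, NULL); (Emma, 28, 1, Eve); (Kindred, NULL, NULL, NULL); (Ulysses, 14, 6, NULL)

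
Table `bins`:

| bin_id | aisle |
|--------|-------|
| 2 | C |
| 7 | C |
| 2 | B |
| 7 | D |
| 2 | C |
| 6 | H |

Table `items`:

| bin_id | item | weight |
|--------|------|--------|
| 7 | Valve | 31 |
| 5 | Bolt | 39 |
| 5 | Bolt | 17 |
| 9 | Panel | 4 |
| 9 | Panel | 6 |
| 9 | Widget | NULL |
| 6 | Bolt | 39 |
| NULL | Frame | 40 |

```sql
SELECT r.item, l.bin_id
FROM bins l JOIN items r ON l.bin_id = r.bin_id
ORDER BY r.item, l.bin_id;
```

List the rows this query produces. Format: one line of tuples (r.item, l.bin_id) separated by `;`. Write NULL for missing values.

INNER JOIN keeps only pairs where the ON condition holds.
Matching on l.bin_id = r.bin_id. A NULL in a compared column never satisfies the condition.
- l (bin_id=2) has no partner → excluded.
- l (bin_id=7) pairs with 1 row(s) of r.
- l (bin_id=2) has no partner → excluded.
- l (bin_id=7) pairs with 1 row(s) of r.
- l (bin_id=2) has no partner → excluded.
- l (bin_id=6) pairs with 1 row(s) of r.
After projecting and ordering:
r.item | l.bin_id
Bolt | 6
Valve | 7
Valve | 7

(Bolt, 6); (Valve, 7); (Valve, 7)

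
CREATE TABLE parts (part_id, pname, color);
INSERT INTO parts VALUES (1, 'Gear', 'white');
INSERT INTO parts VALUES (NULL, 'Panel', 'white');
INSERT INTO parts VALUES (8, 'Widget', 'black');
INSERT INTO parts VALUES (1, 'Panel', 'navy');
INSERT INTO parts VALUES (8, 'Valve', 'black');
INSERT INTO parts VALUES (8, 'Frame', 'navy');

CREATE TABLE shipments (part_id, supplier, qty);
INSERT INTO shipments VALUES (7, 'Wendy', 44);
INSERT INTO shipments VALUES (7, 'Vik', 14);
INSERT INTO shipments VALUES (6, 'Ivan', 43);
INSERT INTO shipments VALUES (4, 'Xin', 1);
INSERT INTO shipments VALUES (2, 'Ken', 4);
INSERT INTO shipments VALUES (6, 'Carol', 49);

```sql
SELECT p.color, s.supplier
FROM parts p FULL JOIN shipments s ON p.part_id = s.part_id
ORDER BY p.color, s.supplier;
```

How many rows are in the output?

12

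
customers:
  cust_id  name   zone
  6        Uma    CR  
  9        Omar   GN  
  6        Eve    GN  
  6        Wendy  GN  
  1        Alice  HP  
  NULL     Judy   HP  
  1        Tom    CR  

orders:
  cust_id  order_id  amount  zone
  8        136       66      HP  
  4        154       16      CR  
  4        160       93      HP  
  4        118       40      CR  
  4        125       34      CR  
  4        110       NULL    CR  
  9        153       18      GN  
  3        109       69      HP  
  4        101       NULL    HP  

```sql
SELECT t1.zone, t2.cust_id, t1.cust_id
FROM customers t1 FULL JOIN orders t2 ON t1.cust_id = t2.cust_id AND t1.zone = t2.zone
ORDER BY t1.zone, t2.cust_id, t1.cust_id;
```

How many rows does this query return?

FULL OUTER JOIN keeps every row from both sides; unmatched rows get NULL for the other side's columns.
Matching on t1.cust_id = t2.cust_id AND t1.zone = t2.zone. A NULL in a compared column never satisfies the condition.
- t1[0] cust_id=6, zone=CR → no match; kept with NULLs on the t2 side.
- t1[1] cust_id=9, zone=GN → 1 match(es) in t2 → 1 row(s).
- t1[2] cust_id=6, zone=GN → no match; kept with NULLs on the t2 side.
- t1[3] cust_id=6, zone=GN → no match; kept with NULLs on the t2 side.
- t1[4] cust_id=1, zone=HP → no match; kept with NULLs on the t2 side.
- t1[5] cust_id=NULL, zone=HP → no match; kept with NULLs on the t2 side.
- t1[6] cust_id=1, zone=CR → no match; kept with NULLs on the t2 side.
- plus 8 unmatched t2 row(s), each kept with NULL t1 columns.
Total: 1 matched + 14 padded = 15 rows.

15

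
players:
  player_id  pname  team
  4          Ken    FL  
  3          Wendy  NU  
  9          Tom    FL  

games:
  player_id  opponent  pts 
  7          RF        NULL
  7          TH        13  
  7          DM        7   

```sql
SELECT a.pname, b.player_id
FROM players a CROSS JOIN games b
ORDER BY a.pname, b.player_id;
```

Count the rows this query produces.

CROSS JOIN pairs every row of `players` with every row of `games`: 3 × 3 = 9 rows.

9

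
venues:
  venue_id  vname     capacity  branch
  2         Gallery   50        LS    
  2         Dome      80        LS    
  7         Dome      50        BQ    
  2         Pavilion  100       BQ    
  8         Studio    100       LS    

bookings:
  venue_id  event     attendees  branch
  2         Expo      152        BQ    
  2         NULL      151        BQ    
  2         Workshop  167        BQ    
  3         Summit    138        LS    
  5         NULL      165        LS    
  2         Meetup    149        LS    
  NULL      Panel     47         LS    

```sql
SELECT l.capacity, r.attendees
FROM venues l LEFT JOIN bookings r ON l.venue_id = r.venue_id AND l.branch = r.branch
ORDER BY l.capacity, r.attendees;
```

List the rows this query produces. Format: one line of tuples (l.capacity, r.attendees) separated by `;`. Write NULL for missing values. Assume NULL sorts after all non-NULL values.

(50, 149); (50, NULL); (80, 149); (100, 151); (100, 152); (100, 167); (100, NULL)

LEFT JOIN keeps every row from `venues`; unmatched rows get NULL for `bookings`'s columns.
Matching on l.venue_id = r.venue_id AND l.branch = r.branch. A NULL in a compared column never satisfies the condition.
- venue_id=2, branch=LS: 1 matching r row(s), so 1 row(s) emitted.
- venue_id=2, branch=LS: 1 matching r row(s), so 1 row(s) emitted.
- venue_id=7, branch=BQ: no r row matches, row kept with r columns NULL.
- venue_id=2, branch=BQ: 3 matching r row(s), so 3 row(s) emitted.
- venue_id=8, branch=LS: no r row matches, row kept with r columns NULL.
After projecting and ordering:
l.capacity | r.attendees
50 | 149
50 | NULL
80 | 149
100 | 151
100 | 152
100 | 167
100 | NULL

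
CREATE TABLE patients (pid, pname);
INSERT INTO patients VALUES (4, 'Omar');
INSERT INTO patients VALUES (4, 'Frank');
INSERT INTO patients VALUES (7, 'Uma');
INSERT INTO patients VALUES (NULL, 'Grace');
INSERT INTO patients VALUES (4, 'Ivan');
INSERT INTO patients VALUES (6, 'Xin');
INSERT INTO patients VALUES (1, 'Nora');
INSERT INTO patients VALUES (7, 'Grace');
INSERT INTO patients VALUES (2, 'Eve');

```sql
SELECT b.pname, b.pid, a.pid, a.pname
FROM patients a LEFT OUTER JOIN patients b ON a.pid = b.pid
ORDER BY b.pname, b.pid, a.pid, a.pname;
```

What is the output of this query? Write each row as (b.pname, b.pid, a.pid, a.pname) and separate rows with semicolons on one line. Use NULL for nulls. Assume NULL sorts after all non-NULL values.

LEFT JOIN keeps every row from `patients a`; unmatched rows get NULL for `patients b`'s columns.
Matching on a.pid = b.pid. A NULL in a compared column never satisfies the condition.
Matched pairs: 16; unmatched a rows kept: 1.

(Eve, 2, 2, Eve); (Frank, 4, 4, Frank); (Frank, 4, 4, Ivan); (Frank, 4, 4, Omar); (Grace, 7, 7, Grace); (Grace, 7, 7, Uma); (Ivan, 4, 4, Frank); (Ivan, 4, 4, Ivan); (Ivan, 4, 4, Omar); (Nora, 1, 1, Nora); (Omar, 4, 4, Frank); (Omar, 4, 4, Ivan); (Omar, 4, 4, Omar); (Uma, 7, 7, Grace); (Uma, 7, 7, Uma); (Xin, 6, 6, Xin); (NULL, NULL, NULL, Grace)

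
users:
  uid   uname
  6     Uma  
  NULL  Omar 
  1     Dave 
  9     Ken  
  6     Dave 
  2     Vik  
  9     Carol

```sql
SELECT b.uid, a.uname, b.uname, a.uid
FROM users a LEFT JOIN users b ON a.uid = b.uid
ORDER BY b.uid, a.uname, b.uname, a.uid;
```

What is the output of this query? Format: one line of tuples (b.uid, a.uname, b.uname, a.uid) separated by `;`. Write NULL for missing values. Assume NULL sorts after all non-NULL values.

LEFT JOIN keeps every row from `users a`; unmatched rows get NULL for `users b`'s columns.
Matching on a.uid = b.uid. A NULL in a compared column never satisfies the condition.
- a row (uid=6): matches 2 b row(s) → 2 output row(s).
- a row (uid=NULL): no match → kept, b columns NULL.
- a row (uid=1): matches 1 b row(s) → 1 output row(s).
- a row (uid=9): matches 2 b row(s) → 2 output row(s).
- a row (uid=6): matches 2 b row(s) → 2 output row(s).
- a row (uid=2): matches 1 b row(s) → 1 output row(s).
- a row (uid=9): matches 2 b row(s) → 2 output row(s).

(1, Dave, Dave, 1); (2, Vik, Vik, 2); (6, Dave, Dave, 6); (6, Dave, Uma, 6); (6, Uma, Dave, 6); (6, Uma, Uma, 6); (9, Carol, Carol, 9); (9, Carol, Ken, 9); (9, Ken, Carol, 9); (9, Ken, Ken, 9); (NULL, Omar, NULL, NULL)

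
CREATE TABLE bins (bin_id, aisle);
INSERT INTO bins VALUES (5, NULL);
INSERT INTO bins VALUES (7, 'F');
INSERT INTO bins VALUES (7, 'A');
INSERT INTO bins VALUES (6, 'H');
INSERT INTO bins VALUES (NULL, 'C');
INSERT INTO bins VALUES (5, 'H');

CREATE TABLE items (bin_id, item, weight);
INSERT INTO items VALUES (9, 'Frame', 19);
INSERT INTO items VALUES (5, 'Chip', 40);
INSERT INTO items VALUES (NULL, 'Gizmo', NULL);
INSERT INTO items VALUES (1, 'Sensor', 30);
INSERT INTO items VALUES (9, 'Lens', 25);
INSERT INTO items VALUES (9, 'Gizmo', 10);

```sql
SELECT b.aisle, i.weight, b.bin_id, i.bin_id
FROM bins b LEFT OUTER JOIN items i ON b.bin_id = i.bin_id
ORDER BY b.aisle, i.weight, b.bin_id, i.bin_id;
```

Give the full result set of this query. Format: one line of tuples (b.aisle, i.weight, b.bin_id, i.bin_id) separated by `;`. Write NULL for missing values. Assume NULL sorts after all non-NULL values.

(A, NULL, 7, NULL); (C, NULL, NULL, NULL); (F, NULL, 7, NULL); (H, 40, 5, 5); (H, NULL, 6, NULL); (NULL, 40, 5, 5)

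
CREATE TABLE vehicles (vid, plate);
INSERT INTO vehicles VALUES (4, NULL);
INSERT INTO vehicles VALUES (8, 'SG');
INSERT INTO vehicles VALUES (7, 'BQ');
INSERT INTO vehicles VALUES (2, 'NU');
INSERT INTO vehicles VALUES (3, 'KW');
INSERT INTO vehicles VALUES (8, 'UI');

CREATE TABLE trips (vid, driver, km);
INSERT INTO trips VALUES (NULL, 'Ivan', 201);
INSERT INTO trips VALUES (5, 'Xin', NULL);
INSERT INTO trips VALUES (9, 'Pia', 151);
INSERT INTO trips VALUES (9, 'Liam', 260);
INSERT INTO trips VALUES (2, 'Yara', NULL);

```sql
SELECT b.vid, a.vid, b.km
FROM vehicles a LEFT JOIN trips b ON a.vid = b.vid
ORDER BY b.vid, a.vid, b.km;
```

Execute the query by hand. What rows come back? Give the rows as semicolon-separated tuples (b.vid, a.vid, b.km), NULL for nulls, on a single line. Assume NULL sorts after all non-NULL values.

LEFT JOIN keeps every row from `vehicles`; unmatched rows get NULL for `trips`'s columns.
Matching on a.vid = b.vid. A NULL in a compared column never satisfies the condition.
Matched pairs: 1; unmatched a rows kept: 5.

(2, 2, NULL); (NULL, 3, NULL); (NULL, 4, NULL); (NULL, 7, NULL); (NULL, 8, NULL); (NULL, 8, NULL)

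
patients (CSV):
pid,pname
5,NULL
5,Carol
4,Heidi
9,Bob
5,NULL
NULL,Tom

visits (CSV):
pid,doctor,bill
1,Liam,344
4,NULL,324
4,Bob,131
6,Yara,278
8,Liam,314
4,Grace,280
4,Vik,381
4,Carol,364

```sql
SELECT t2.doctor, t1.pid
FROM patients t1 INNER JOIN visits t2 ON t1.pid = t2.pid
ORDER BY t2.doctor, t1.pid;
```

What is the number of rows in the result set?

5

INNER JOIN keeps only pairs where the ON condition holds.
Matching on t1.pid = t2.pid. A NULL in a compared column never satisfies the condition.
Matched pairs: 5.
Total: 5 rows.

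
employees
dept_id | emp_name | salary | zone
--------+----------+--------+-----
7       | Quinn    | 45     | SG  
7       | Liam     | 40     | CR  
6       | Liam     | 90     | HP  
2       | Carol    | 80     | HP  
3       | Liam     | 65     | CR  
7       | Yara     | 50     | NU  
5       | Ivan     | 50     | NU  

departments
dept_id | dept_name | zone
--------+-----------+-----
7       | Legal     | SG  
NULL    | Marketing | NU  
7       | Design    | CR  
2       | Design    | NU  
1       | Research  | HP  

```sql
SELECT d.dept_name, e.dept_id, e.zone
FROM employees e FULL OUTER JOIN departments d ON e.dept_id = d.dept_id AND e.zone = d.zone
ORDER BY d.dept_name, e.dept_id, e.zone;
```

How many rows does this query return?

FULL OUTER JOIN keeps every row from both sides; unmatched rows get NULL for the other side's columns.
Matching on e.dept_id = d.dept_id AND e.zone = d.zone. A NULL in a compared column never satisfies the condition.
- dept_id=7, zone=SG: 1 matching d row(s), so 1 row(s) emitted.
- dept_id=7, zone=CR: 1 matching d row(s), so 1 row(s) emitted.
- dept_id=6, zone=HP: no d row matches, row kept with d columns NULL.
- dept_id=2, zone=HP: no d row matches, row kept with d columns NULL.
- dept_id=3, zone=CR: no d row matches, row kept with d columns NULL.
- dept_id=7, zone=NU: no d row matches, row kept with d columns NULL.
- dept_id=5, zone=NU: no d row matches, row kept with d columns NULL.
- plus 3 unmatched d row(s), each kept with NULL e columns.
Total: 2 matched + 8 padded = 10 rows.

10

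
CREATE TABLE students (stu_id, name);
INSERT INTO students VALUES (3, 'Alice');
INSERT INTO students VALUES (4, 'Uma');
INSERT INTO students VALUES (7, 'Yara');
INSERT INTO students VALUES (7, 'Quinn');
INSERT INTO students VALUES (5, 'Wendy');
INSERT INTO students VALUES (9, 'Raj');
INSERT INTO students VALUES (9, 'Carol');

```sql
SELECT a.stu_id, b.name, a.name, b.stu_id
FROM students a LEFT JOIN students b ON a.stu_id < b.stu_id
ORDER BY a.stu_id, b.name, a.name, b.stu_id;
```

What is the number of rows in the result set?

LEFT JOIN keeps every row from `students a`; unmatched rows get NULL for `students b`'s columns.
Matching on a.stu_id < b.stu_id.
Matched pairs: 19; unmatched a rows kept: 2.
Total: 19 matched + 2 padded = 21 rows.

21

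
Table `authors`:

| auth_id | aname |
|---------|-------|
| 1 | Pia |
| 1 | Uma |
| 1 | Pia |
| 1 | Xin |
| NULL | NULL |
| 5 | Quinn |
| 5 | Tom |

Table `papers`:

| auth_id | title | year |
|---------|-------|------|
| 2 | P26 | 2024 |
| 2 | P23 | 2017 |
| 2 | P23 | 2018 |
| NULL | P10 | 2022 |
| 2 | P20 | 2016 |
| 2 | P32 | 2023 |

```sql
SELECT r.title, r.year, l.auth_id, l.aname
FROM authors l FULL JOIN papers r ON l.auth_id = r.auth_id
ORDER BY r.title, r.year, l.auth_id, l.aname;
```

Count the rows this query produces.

13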